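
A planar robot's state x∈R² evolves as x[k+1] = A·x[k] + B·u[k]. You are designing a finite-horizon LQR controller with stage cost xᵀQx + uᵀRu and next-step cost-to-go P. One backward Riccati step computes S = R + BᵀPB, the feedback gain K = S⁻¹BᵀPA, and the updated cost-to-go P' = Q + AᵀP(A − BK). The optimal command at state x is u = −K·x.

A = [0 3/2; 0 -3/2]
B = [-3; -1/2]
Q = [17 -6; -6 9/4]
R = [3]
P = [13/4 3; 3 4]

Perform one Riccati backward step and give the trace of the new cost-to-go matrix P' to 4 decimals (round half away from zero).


22.0592

BᵀP = [-11.2500 -11.0000]
S = R + BᵀPB = [3] + [39.2500] = [42.2500]
BᵀPA = [0.0000 -0.3750]
K = S⁻¹·BᵀPA = [0.0000 -0.0089]
A−BK = [0.0000 1.4734; 0.0000 -1.5044]
AᵀP(A−BK) = [0.0000 0.0000; 0.0000 2.8092]
P' = Q + AᵀP(A−BK) = [17.0000 -6.0000; -6.0000 5.0592]
tr(P') = 22.0592


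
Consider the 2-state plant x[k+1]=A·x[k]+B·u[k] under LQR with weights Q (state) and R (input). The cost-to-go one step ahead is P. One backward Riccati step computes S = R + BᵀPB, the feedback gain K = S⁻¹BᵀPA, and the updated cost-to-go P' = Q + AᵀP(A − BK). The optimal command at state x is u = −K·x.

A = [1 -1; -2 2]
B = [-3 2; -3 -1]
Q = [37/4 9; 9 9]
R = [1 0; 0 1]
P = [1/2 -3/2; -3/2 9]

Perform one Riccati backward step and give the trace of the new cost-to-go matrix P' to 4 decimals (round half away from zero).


20.1437

BᵀP = [3.0000 -22.5000; 2.5000 -12.0000]
S = R + BᵀPB = [1 0; 0 1] + [58.5000 28.5000; 28.5000 17.0000] = [59.5000 28.5000; 28.5000 18.0000]
BᵀPA = [48.0000 -48.0000; 26.5000 -26.5000]
K = S⁻¹·BᵀPA = [0.4203 -0.4203; 0.8068 -0.8068]
A−BK = [0.6473 -0.6473; 0.0676 -0.0676]
AᵀP(A−BK) = [0.9469 -0.9469; -0.9469 0.9469]
P' = Q + AᵀP(A−BK) = [10.1969 8.0531; 8.0531 9.9469]
tr(P') = 20.1437


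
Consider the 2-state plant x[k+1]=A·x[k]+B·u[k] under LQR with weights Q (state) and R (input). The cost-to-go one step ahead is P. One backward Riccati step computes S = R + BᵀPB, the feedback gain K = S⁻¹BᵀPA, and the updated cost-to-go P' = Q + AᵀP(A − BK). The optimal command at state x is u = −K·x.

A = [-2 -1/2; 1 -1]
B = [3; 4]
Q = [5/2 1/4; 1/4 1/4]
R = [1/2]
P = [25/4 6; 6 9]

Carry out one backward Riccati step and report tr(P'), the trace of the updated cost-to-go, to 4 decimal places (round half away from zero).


9.9546

BᵀP = [42.7500 54.0000]
S = R + BᵀPB = [1/2] + [344.2500] = [344.7500]
BᵀPA = [-31.5000 -75.3750]
K = S⁻¹·BᵀPA = [-0.0914 -0.2186]
A−BK = [-1.7259 0.1559; 1.3655 -0.1255]
AᵀP(A−BK) = [7.1218 -0.6371; -0.6371 0.0828]
P' = Q + AᵀP(A−BK) = [9.6218 -0.3871; -0.3871 0.3328]
tr(P') = 9.9546


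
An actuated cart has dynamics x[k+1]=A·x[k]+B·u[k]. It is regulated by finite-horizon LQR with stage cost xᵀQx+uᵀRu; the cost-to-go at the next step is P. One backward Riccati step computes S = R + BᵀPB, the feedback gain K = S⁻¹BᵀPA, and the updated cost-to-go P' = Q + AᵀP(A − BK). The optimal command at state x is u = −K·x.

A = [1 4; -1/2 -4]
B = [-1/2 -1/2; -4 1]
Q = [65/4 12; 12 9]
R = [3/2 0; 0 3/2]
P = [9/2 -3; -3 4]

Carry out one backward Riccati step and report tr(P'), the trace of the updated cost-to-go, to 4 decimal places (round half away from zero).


59.9670

BᵀP = [9.7500 -14.5000; -5.2500 5.5000]
S = R + BᵀPB = [3/2 0; 0 3/2] + [53.1250 -19.3750; -19.3750 8.1250] = [54.6250 -19.3750; -19.3750 9.6250]
BᵀPA = [17.0000 97.0000; -8.0000 -43.0000]
K = S⁻¹·BᵀPA = [0.0574 0.6683; -0.7157 -3.1222]
A−BK = [0.6708 2.7731; 0.4451 1.7955]
AᵀP(A−BK) = [1.7993 7.6608; 7.6608 32.9177]
P' = Q + AᵀP(A−BK) = [18.0493 19.6608; 19.6608 41.9177]
tr(P') = 59.9670


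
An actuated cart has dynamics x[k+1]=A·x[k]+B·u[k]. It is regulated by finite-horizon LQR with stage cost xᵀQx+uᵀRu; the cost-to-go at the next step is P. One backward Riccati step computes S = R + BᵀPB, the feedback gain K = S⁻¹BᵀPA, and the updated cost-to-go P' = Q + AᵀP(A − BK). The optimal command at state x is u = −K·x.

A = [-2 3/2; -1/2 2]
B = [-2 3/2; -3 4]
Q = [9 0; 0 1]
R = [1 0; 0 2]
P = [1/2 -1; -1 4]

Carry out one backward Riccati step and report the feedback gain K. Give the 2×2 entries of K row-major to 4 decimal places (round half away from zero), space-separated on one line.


BᵀP = [2.0000 -10.0000; -3.2500 14.5000]
S = R + BᵀPB = [1 0; 0 2] + [26.0000 -37.0000; -37.0000 53.1250] = [27.0000 -37.0000; -37.0000 55.1250]
BᵀPA = [1.0000 -17.0000; -0.7500 24.1250]
K = S⁻¹·BᵀPA = [0.2293 -0.3728; 0.1403 0.1874]
A−BK = [-1.7518 0.4733; -0.3733 0.1319]
AᵀP(A−BK) = [0.8759 -0.2366; -0.2366 0.2660]
P' = Q + AᵀP(A−BK) = [9.8759 -0.2366; -0.2366 1.2660]
tr(P') = 11.1419

0.2293 -0.3728 0.1403 0.1874


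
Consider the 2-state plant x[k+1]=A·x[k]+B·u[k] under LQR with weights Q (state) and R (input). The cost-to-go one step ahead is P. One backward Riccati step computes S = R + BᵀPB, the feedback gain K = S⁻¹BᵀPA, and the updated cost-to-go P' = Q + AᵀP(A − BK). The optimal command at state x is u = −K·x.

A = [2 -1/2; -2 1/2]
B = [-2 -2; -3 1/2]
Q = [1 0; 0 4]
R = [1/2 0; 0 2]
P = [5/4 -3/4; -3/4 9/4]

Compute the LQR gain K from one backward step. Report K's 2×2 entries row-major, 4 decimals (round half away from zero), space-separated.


BᵀP = [-0.2500 -5.2500; -2.8750 2.6250]
S = R + BᵀPB = [1/2 0; 0 2] + [16.2500 -2.1250; -2.1250 7.0625] = [16.7500 -2.1250; -2.1250 9.0625]
BᵀPA = [10.0000 -2.5000; -11.0000 2.7500]
K = S⁻¹·BᵀPA = [0.4566 -0.1142; -1.1067 0.2767]
A−BK = [0.6998 -0.1749; -0.0768 0.0192]
AᵀP(A−BK) = [3.2599 -0.8150; -0.8150 0.2037]
P' = Q + AᵀP(A−BK) = [4.2599 -0.8150; -0.8150 4.2037]
tr(P') = 8.4637

0.4566 -0.1142 -1.1067 0.2767


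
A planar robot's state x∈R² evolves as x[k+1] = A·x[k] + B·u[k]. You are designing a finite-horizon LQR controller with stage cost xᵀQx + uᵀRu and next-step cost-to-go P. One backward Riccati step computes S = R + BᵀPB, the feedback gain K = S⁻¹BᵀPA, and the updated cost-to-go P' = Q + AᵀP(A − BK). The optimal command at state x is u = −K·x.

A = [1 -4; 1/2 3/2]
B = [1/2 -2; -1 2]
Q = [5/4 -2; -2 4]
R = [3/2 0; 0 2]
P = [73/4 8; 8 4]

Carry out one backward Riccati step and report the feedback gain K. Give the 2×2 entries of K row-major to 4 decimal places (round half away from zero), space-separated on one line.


-0.4889 0.7111 -0.9481 2.6519

BᵀP = [1.1250 0.0000; -20.5000 -8.0000]
S = R + BᵀPB = [3/2 0; 0 2] + [0.5625 -2.2500; -2.2500 25.0000] = [2.0625 -2.2500; -2.2500 27.0000]
BᵀPA = [1.1250 -4.5000; -24.5000 70.0000]
K = S⁻¹·BᵀPA = [-0.4889 0.7111; -0.9481 2.6519]
A−BK = [-0.6519 0.9481; 1.9074 -3.0926]
AᵀP(A−BK) = [4.5704 -9.8296; -9.8296 22.5704]
P' = Q + AᵀP(A−BK) = [5.8204 -11.8296; -11.8296 26.5704]
tr(P') = 32.3907


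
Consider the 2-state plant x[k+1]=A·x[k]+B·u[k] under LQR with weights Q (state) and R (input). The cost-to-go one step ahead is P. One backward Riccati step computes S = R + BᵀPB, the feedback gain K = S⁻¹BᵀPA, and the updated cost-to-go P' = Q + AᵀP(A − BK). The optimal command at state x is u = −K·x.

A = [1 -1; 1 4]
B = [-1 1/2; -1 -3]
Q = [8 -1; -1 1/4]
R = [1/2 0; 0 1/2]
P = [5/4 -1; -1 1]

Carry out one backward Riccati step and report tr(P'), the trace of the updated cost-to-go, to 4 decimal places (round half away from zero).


9.4129

BᵀP = [-0.2500 0.0000; 3.6250 -3.5000]
S = R + BᵀPB = [1/2 0; 0 1/2] + [0.2500 -0.1250; -0.1250 12.3125] = [0.7500 -0.1250; -0.1250 12.8125]
BᵀPA = [-0.2500 0.2500; 0.1250 -17.6250]
K = S⁻¹·BᵀPA = [-0.3322 0.1042; 0.0065 -1.3746]
A−BK = [0.6645 -0.2085; 0.6873 -0.0195]
AᵀP(A−BK) = [0.1661 -0.0521; -0.0521 0.9967]
P' = Q + AᵀP(A−BK) = [8.1661 -1.0521; -1.0521 1.2467]
tr(P') = 9.4129


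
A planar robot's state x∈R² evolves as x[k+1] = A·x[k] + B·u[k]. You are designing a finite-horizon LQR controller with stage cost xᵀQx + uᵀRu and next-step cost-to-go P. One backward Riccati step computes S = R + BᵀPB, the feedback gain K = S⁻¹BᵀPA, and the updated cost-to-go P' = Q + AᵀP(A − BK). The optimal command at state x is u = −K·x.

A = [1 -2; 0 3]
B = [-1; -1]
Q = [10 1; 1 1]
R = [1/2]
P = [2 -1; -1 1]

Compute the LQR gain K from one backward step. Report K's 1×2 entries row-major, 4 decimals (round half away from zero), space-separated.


-0.6667 1.3333

BᵀP = [-1.0000 0.0000]
S = R + BᵀPB = [1/2] + [1.0000] = [1.5000]
BᵀPA = [-1.0000 2.0000]
K = S⁻¹·BᵀPA = [-0.6667 1.3333]
A−BK = [0.3333 -0.6667; -0.6667 4.3333]
AᵀP(A−BK) = [1.3333 -5.6667; -5.6667 26.3333]
P' = Q + AᵀP(A−BK) = [11.3333 -4.6667; -4.6667 27.3333]
tr(P') = 38.6667


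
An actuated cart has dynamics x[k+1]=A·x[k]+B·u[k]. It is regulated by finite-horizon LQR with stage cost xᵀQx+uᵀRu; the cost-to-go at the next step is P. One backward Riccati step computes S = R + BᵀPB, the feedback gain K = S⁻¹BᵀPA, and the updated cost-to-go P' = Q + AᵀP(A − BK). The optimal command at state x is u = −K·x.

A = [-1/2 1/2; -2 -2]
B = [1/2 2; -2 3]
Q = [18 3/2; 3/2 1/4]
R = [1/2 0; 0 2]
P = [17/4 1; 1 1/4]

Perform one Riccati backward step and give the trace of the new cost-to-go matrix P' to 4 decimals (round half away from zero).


18.5593

BᵀP = [0.1250 0.0000; 11.5000 2.7500]
S = R + BᵀPB = [1/2 0; 0 2] + [0.0625 0.2500; 0.2500 31.2500] = [0.5625 0.2500; 0.2500 33.2500]
BᵀPA = [-0.0625 0.0625; -11.2500 0.2500]
K = S⁻¹·BᵀPA = [0.0394 0.1081; -0.3386 0.0067]
A−BK = [0.1576 0.4325; -0.9053 -1.8039]
AᵀP(A−BK) = [0.2552 0.0197; 0.0197 0.0541]
P' = Q + AᵀP(A−BK) = [18.2552 1.5197; 1.5197 0.3041]
tr(P') = 18.5593


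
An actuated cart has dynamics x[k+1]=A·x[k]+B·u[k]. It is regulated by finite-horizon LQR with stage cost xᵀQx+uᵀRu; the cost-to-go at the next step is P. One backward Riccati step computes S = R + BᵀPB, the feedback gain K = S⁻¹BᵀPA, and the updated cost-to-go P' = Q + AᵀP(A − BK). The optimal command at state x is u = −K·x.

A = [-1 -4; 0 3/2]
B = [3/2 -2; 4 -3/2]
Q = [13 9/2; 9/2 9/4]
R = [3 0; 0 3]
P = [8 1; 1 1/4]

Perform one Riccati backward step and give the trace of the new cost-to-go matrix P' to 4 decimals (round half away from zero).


24.5590

BᵀP = [16.0000 2.5000; -17.5000 -2.3750]
S = R + BᵀPB = [3 0; 0 3] + [34.0000 -35.7500; -35.7500 38.5625] = [37.0000 -35.7500; -35.7500 41.5625]
BᵀPA = [-16.0000 -60.2500; 17.5000 66.4375]
K = S⁻¹·BᵀPA = [-0.1516 -0.4966; 0.2907 1.1713]
A−BK = [-0.1913 -0.9124; 1.0423 5.2435]
AᵀP(A−BK) = [0.4880 2.0558; 2.0558 8.8210]
P' = Q + AᵀP(A−BK) = [13.4880 6.5558; 6.5558 11.0710]
tr(P') = 24.5590


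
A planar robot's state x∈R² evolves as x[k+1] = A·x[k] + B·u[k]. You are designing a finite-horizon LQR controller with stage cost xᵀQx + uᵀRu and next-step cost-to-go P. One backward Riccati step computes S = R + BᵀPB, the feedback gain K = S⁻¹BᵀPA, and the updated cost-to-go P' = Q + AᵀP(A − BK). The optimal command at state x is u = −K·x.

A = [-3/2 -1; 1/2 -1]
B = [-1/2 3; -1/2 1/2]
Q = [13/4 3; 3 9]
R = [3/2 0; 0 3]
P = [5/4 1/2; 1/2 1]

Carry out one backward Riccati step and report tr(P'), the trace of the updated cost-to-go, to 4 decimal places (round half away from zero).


BᵀP = [-0.8750 -0.7500; 4.0000 2.0000]
S = R + BᵀPB = [3/2 0; 0 3] + [0.8125 -3.0000; -3.0000 13.0000] = [2.3125 -3.0000; -3.0000 16.0000]
BᵀPA = [0.9375 1.6250; -5.0000 -6.0000]
K = S⁻¹·BᵀPA = [0.0000 0.2857; -0.3125 -0.3214]
A−BK = [-0.5625 0.1071; 0.6563 -0.6964]
AᵀP(A−BK) = [0.7500 0.0000; 0.0000 0.8571]
P' = Q + AᵀP(A−BK) = [4.0000 3.0000; 3.0000 9.8571]
tr(P') = 13.8571

13.8571


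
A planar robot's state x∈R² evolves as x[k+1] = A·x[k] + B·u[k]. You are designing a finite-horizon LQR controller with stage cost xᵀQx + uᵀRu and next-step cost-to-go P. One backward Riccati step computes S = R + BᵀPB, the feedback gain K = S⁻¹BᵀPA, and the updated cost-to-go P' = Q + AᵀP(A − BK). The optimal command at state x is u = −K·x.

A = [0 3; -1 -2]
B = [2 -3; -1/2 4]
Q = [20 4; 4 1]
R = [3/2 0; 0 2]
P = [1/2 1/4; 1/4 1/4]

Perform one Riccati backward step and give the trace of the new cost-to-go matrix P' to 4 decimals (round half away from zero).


22.0986

BᵀP = [0.8750 0.3750; -0.5000 0.2500]
S = R + BᵀPB = [3/2 0; 0 2] + [1.5625 -1.1250; -1.1250 2.5000] = [3.0625 -1.1250; -1.1250 4.5000]
BᵀPA = [-0.3750 1.8750; -0.2500 -2.0000]
K = S⁻¹·BᵀPA = [-0.1573 0.4944; -0.0949 -0.3208]
A−BK = [0.0300 1.0487; -0.6991 -0.4694]
AᵀP(A−BK) = [0.1673 -0.1448; -0.1448 0.9313]
P' = Q + AᵀP(A−BK) = [20.1673 3.8552; 3.8552 1.9313]
tr(P') = 22.0986


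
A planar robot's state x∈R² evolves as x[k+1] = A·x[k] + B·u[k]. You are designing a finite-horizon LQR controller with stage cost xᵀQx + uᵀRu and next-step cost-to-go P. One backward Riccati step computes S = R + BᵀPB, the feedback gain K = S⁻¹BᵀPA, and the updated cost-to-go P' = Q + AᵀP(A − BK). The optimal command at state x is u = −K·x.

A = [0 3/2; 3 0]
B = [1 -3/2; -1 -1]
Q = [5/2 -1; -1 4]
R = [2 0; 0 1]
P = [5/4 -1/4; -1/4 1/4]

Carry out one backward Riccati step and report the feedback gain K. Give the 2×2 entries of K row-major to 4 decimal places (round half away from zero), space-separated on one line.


-0.4233 0.3129 -0.1104 -0.5706

BᵀP = [1.5000 -0.5000; -1.6250 0.1250]
S = R + BᵀPB = [2 0; 0 1] + [2.0000 -1.7500; -1.7500 2.3125] = [4.0000 -1.7500; -1.7500 3.3125]
BᵀPA = [-1.5000 2.2500; 0.3750 -2.4375]
K = S⁻¹·BᵀPA = [-0.4233 0.3129; -0.1104 -0.5706]
A−BK = [0.2577 0.3313; 2.4663 -0.2577]
AᵀP(A−BK) = [1.6564 -0.4417; -0.4417 0.7178]
P' = Q + AᵀP(A−BK) = [4.1564 -1.4417; -1.4417 4.7178]
tr(P') = 8.8742


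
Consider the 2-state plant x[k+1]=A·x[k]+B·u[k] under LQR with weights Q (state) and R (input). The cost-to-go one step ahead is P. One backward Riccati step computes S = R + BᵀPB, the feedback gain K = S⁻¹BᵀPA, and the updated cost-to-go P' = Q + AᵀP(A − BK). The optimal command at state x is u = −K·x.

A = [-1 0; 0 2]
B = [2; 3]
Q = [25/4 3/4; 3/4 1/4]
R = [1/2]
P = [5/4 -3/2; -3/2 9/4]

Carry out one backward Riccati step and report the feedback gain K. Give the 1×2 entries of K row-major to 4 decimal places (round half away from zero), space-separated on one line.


0.2581 0.9677

BᵀP = [-2.0000 3.7500]
S = R + BᵀPB = [1/2] + [7.2500] = [7.7500]
BᵀPA = [2.0000 7.5000]
K = S⁻¹·BᵀPA = [0.2581 0.9677]
A−BK = [-1.5161 -1.9355; -0.7742 -0.9032]
AᵀP(A−BK) = [0.7339 1.0645; 1.0645 1.7419]
P' = Q + AᵀP(A−BK) = [6.9839 1.8145; 1.8145 1.9919]
tr(P') = 8.9758


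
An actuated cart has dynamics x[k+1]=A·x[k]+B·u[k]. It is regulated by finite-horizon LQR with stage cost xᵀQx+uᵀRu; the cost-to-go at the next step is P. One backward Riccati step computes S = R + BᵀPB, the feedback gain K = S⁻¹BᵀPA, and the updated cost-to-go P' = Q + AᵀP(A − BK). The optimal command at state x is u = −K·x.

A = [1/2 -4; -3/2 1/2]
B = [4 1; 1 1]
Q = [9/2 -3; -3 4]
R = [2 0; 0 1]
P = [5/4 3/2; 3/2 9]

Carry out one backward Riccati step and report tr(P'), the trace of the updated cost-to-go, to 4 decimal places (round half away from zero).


BᵀP = [6.5000 15.0000; 2.7500 10.5000]
S = R + BᵀPB = [2 0; 0 1] + [41.0000 21.5000; 21.5000 13.2500] = [43.0000 21.5000; 21.5000 14.2500]
BᵀPA = [-19.2500 -18.5000; -14.3750 -5.7500]
K = S⁻¹·BᵀPA = [0.2309 -0.9302; -1.3571 1.0000]
A−BK = [0.9336 -1.2791; -0.3738 0.4302]
AᵀP(A−BK) = [3.2483 -3.4070; -3.4070 4.7907]
P' = Q + AᵀP(A−BK) = [7.7483 -6.4070; -6.4070 8.7907]
tr(P') = 16.5390

16.5390


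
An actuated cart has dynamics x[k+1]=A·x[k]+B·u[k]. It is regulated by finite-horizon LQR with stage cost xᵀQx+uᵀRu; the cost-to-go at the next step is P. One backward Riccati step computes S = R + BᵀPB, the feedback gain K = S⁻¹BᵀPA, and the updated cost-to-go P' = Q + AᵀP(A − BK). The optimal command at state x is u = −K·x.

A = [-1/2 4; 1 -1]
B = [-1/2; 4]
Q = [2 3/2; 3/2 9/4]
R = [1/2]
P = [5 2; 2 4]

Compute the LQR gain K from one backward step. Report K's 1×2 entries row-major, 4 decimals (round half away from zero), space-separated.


BᵀP = [5.5000 15.0000]
S = R + BᵀPB = [1/2] + [57.2500] = [57.7500]
BᵀPA = [12.2500 7.0000]
K = S⁻¹·BᵀPA = [0.2121 0.1212]
A−BK = [-0.3939 4.0606; 0.1515 -1.4848]
AᵀP(A−BK) = [0.6515 -6.4848; -6.4848 67.1515]
P' = Q + AᵀP(A−BK) = [2.6515 -4.9848; -4.9848 69.4015]
tr(P') = 72.0530

0.2121 0.1212


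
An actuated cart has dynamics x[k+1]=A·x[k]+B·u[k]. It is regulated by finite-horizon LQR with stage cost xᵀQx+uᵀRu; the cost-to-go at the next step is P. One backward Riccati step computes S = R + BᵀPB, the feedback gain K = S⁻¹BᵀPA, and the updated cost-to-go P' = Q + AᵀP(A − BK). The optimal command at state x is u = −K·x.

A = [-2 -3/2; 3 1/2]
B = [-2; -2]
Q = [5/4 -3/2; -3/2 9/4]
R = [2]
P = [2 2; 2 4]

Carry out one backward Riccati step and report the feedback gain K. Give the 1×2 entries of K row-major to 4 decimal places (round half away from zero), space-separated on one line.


BᵀP = [-8.0000 -12.0000]
S = R + BᵀPB = [2] + [40.0000] = [42.0000]
BᵀPA = [-20.0000 6.0000]
K = S⁻¹·BᵀPA = [-0.4762 0.1429]
A−BK = [-2.9524 -1.2143; 2.0476 0.7857]
AᵀP(A−BK) = [10.4762 3.8571; 3.8571 1.6429]
P' = Q + AᵀP(A−BK) = [11.7262 2.3571; 2.3571 3.8929]
tr(P') = 15.6190

-0.4762 0.1429


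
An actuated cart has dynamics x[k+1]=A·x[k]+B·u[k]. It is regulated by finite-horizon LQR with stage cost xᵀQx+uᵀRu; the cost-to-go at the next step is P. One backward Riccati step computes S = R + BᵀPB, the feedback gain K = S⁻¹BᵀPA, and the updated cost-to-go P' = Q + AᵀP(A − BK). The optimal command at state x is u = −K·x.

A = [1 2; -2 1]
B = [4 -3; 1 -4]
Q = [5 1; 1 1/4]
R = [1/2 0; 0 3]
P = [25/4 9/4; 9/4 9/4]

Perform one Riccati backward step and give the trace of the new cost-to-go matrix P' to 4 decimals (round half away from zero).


BᵀP = [27.2500 11.2500; -27.7500 -15.7500]
S = R + BᵀPB = [1/2 0; 0 3] + [120.2500 -126.7500; -126.7500 146.2500] = [120.7500 -126.7500; -126.7500 149.2500]
BᵀPA = [4.7500 65.7500; 3.7500 -71.2500]
K = S⁻¹·BᵀPA = [0.6053 0.3998; 0.5392 -0.1378]
A−BK = [0.1963 -0.0128; -0.4485 0.0489]
AᵀP(A−BK) = [1.3527 -0.1325; -0.1325 0.1405]
P' = Q + AᵀP(A−BK) = [6.3527 0.8675; 0.8675 0.3905]
tr(P') = 6.7432

6.7432


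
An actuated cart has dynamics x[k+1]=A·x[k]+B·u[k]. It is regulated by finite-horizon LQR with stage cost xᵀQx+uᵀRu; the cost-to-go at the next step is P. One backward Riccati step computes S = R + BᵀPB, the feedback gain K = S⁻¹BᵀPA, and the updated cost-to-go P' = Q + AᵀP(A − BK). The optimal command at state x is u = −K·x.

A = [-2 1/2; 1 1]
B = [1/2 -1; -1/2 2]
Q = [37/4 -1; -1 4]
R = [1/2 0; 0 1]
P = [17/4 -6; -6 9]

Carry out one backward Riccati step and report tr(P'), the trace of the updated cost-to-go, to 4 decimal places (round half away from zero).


BᵀP = [5.1250 -7.5000; -16.2500 24.0000]
S = R + BᵀPB = [1/2 0; 0 1] + [6.3125 -20.1250; -20.1250 64.2500] = [6.8125 -20.1250; -20.1250 65.2500]
BᵀPA = [-17.7500 -4.9375; 56.5000 15.8750]
K = S⁻¹·BᵀPA = [-0.5348 -0.0680; 0.7009 0.2223]
A−BK = [-1.0316 0.7563; -0.6693 0.5214]
AᵀP(A−BK) = [0.9035 -0.0182; -0.0182 0.1974]
P' = Q + AᵀP(A−BK) = [10.1535 -1.0182; -1.0182 4.1974]
tr(P') = 14.3509

14.3509


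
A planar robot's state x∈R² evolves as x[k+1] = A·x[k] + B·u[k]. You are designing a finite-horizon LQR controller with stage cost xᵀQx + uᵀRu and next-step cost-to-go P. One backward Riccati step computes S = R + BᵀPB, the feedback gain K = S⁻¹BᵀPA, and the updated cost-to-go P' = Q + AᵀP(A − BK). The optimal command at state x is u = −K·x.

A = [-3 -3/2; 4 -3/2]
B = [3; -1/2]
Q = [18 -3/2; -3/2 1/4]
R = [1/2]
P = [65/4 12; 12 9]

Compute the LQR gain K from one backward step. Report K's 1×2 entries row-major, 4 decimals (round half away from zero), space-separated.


BᵀP = [42.7500 31.5000]
S = R + BᵀPB = [1/2] + [112.5000] = [113.0000]
BᵀPA = [-2.2500 -111.3750]
K = S⁻¹·BᵀPA = [-0.0199 -0.9856]
A−BK = [-2.9403 1.4569; 3.9900 -1.9928]
AᵀP(A−BK) = [2.2052 -1.0926; -1.0926 1.0391]
P' = Q + AᵀP(A−BK) = [20.2052 -2.5926; -2.5926 1.2891]
tr(P') = 21.4943

-0.0199 -0.9856


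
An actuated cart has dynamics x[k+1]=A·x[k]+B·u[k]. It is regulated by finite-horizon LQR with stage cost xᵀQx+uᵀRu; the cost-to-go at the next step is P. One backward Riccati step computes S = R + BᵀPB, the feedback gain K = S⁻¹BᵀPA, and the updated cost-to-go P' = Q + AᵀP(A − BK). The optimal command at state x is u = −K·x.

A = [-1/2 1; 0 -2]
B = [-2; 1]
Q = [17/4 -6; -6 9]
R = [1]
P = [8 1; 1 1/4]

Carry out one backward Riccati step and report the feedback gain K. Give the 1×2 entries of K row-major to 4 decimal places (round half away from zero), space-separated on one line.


BᵀP = [-15.0000 -1.7500]
S = R + BᵀPB = [1] + [28.2500] = [29.2500]
BᵀPA = [7.5000 -11.5000]
K = S⁻¹·BᵀPA = [0.2564 -0.3932]
A−BK = [0.0128 0.2137; -0.2564 -1.6068]
AᵀP(A−BK) = [0.0769 -0.0513; -0.0513 0.4786]
P' = Q + AᵀP(A−BK) = [4.3269 -6.0513; -6.0513 9.4786]
tr(P') = 13.8056

0.2564 -0.3932


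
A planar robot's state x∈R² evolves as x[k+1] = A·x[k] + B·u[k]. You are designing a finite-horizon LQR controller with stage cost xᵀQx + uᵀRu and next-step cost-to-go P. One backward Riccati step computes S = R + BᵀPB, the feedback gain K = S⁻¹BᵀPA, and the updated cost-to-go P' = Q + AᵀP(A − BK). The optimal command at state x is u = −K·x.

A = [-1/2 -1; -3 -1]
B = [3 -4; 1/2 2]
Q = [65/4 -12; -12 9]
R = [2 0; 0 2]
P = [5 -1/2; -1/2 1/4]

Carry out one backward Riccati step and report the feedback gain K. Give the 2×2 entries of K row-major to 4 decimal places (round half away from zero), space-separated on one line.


BᵀP = [14.7500 -1.3750; -21.0000 2.5000]
S = R + BᵀPB = [2 0; 0 2] + [43.5625 -61.7500; -61.7500 89.0000] = [45.5625 -61.7500; -61.7500 91.0000]
BᵀPA = [-3.2500 -13.3750; 3.0000 18.5000]
K = S⁻¹·BᵀPA = [-0.3317 -0.2244; -0.1921 0.0510]
A−BK = [-0.2734 -0.1227; -2.4499 -0.9899]
AᵀP(A−BK) = [1.4983 0.6176; 0.6176 0.3047]
P' = Q + AᵀP(A−BK) = [17.7483 -11.3824; -11.3824 9.3047]
tr(P') = 27.0530

-0.3317 -0.2244 -0.1921 0.0510


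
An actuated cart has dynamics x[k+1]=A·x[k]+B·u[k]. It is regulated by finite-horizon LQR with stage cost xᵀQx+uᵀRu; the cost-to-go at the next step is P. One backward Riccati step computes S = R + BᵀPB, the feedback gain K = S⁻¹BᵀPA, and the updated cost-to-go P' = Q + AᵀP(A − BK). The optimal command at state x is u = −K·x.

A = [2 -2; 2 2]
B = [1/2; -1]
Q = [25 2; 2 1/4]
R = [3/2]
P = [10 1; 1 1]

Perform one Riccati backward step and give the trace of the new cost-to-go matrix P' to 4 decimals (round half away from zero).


BᵀP = [4.0000 -0.5000]
S = R + BᵀPB = [3/2] + [2.5000] = [4.0000]
BᵀPA = [7.0000 -9.0000]
K = S⁻¹·BᵀPA = [1.7500 -2.2500]
A−BK = [1.1250 -0.8750; 3.7500 -0.2500]
AᵀP(A−BK) = [39.7500 -20.2500; -20.2500 15.7500]
P' = Q + AᵀP(A−BK) = [64.7500 -18.2500; -18.2500 16.0000]
tr(P') = 80.7500

80.7500


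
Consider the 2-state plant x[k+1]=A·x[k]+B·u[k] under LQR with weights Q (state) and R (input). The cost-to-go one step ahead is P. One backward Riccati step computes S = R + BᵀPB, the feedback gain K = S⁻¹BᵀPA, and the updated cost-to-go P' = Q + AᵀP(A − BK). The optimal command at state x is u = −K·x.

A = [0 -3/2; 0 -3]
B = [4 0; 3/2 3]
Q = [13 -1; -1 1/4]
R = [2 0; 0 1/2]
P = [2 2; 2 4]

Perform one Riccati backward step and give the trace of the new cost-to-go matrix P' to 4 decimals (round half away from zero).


13.8525

BᵀP = [11.0000 14.0000; 6.0000 12.0000]
S = R + BᵀPB = [2 0; 0 1/2] + [65.0000 42.0000; 42.0000 36.0000] = [67.0000 42.0000; 42.0000 36.5000]
BᵀPA = [0.0000 -58.5000; 0.0000 -45.0000]
K = S⁻¹·BᵀPA = [0.0000 -0.3599; 0.0000 -0.8188]
A−BK = [0.0000 -0.0605; 0.0000 -0.0039]
AᵀP(A−BK) = [0.0000 0.0000; 0.0000 0.6025]
P' = Q + AᵀP(A−BK) = [13.0000 -1.0000; -1.0000 0.8525]
tr(P') = 13.8525


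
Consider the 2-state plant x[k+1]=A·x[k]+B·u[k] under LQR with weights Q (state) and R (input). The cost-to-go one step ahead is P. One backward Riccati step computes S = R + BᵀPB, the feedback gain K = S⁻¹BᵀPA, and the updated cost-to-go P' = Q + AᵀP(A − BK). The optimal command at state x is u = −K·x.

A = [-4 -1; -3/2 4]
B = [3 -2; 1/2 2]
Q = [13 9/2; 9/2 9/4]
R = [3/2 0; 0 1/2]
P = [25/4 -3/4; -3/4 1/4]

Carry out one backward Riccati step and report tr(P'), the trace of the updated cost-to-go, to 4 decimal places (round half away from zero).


BᵀP = [18.3750 -2.1250; -14.0000 2.0000]
S = R + BᵀPB = [3/2 0; 0 1/2] + [54.0625 -41.0000; -41.0000 32.0000] = [55.5625 -41.0000; -41.0000 32.5000]
BᵀPA = [-70.3125 -26.8750; 53.0000 22.0000]
K = S⁻¹·BᵀPA = [-0.8988 0.2289; 0.4969 0.9657]
A−BK = [-0.3098 0.2447; -2.0443 1.9542]
AᵀP(A−BK) = [2.0299 -0.7120; -0.7120 1.1565]
P' = Q + AᵀP(A−BK) = [15.0299 3.7880; 3.7880 3.4065]
tr(P') = 18.4365

18.4365


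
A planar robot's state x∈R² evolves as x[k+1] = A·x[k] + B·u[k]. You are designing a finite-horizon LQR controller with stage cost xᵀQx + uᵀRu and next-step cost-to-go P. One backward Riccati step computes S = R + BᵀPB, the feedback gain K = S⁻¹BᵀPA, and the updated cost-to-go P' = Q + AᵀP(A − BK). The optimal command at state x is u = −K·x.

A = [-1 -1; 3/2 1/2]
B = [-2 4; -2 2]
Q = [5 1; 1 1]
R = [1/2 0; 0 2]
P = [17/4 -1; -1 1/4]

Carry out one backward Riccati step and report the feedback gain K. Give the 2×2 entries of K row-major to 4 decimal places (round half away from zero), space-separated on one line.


BᵀP = [-6.5000 1.5000; 15.0000 -3.5000]
S = R + BᵀPB = [1/2 0; 0 2] + [10.0000 -23.0000; -23.0000 53.0000] = [10.5000 -23.0000; -23.0000 55.0000]
BᵀPA = [8.7500 7.2500; -20.2500 -16.7500]
K = S⁻¹·BᵀPA = [0.3196 0.2784; -0.2345 -0.1881]
A−BK = [0.5773 0.3093; 2.6082 1.4330]
AᵀP(A−BK) = [0.2668 0.1920; 0.1920 0.1430]
P' = Q + AᵀP(A−BK) = [5.2668 1.1920; 1.1920 1.1430]
tr(P') = 6.4098

0.3196 0.2784 -0.2345 -0.1881


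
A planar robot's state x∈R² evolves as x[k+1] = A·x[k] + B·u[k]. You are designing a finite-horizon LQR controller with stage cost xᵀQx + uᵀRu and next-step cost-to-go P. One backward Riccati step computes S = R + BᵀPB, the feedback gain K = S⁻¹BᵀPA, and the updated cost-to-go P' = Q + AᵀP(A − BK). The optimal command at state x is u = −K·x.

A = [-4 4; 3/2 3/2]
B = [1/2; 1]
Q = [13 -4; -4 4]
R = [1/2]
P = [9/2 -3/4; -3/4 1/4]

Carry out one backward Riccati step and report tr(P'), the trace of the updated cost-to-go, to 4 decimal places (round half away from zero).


98.0625

BᵀP = [1.5000 -0.1250]
S = R + BᵀPB = [1/2] + [0.6250] = [1.1250]
BᵀPA = [-6.1875 5.8125]
K = S⁻¹·BᵀPA = [-5.5000 5.1667]
A−BK = [-1.2500 1.4167; 7.0000 -3.6667]
AᵀP(A−BK) = [47.5313 -39.4688; -39.4688 33.5313]
P' = Q + AᵀP(A−BK) = [60.5313 -43.4688; -43.4688 37.5313]
tr(P') = 98.0625


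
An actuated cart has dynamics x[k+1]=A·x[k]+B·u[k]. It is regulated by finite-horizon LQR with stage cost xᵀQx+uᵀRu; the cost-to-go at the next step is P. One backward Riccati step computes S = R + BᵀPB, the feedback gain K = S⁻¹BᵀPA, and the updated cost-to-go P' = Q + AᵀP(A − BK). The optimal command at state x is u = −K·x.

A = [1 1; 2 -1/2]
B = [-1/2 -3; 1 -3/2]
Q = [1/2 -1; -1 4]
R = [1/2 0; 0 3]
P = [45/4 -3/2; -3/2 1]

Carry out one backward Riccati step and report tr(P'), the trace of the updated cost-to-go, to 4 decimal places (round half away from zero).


BᵀP = [-7.1250 1.7500; -31.5000 3.0000]
S = R + BᵀPB = [1/2 0; 0 3] + [5.3125 18.7500; 18.7500 90.0000] = [5.8125 18.7500; 18.7500 93.0000]
BᵀPA = [-3.6250 -8.0000; -25.5000 -33.0000]
K = S⁻¹·BᵀPA = [0.7460 -0.6627; -0.4246 -0.2212]
A−BK = [0.0992 0.0050; 0.6171 -0.1691]
AᵀP(A−BK) = [1.1270 -0.0437; -0.0437 0.3978]
P' = Q + AᵀP(A−BK) = [1.6270 -1.0437; -1.0437 4.3978]
tr(P') = 6.0248

6.0248


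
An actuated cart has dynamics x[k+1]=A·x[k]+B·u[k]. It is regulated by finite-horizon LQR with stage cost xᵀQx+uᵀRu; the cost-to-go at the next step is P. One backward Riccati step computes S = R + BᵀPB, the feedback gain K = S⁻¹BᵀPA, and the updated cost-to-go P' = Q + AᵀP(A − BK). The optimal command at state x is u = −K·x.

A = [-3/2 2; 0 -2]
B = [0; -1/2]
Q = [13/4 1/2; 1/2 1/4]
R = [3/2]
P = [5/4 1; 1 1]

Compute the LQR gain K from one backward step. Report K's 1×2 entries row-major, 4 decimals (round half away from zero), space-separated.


BᵀP = [-0.5000 -0.5000]
S = R + BᵀPB = [3/2] + [0.2500] = [1.7500]
BᵀPA = [0.7500 0.0000]
K = S⁻¹·BᵀPA = [0.4286 0.0000]
A−BK = [-1.5000 2.0000; 0.2143 -2.0000]
AᵀP(A−BK) = [2.4911 -0.7500; -0.7500 1.0000]
P' = Q + AᵀP(A−BK) = [5.7411 -0.2500; -0.2500 1.2500]
tr(P') = 6.9911

0.4286 0.0000


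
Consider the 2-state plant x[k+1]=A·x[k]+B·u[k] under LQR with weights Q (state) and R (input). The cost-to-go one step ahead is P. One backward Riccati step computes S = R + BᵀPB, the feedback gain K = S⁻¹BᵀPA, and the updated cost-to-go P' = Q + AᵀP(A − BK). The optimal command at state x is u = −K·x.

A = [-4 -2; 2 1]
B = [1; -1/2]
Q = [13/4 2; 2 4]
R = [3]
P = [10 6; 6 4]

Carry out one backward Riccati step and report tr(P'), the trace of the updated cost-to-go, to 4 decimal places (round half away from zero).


BᵀP = [7.0000 4.0000]
S = R + BᵀPB = [3] + [5.0000] = [8.0000]
BᵀPA = [-20.0000 -10.0000]
K = S⁻¹·BᵀPA = [-2.5000 -1.2500]
A−BK = [-1.5000 -0.7500; 0.7500 0.3750]
AᵀP(A−BK) = [30.0000 15.0000; 15.0000 7.5000]
P' = Q + AᵀP(A−BK) = [33.2500 17.0000; 17.0000 11.5000]
tr(P') = 44.7500

44.7500


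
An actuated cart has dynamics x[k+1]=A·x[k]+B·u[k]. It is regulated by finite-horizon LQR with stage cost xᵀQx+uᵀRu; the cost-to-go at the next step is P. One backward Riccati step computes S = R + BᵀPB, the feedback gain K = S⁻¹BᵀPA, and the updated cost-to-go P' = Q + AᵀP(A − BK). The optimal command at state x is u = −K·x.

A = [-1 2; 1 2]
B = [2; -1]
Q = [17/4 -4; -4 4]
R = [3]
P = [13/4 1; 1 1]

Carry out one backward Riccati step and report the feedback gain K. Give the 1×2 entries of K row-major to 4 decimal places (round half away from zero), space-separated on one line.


BᵀP = [5.5000 1.0000]
S = R + BᵀPB = [3] + [10.0000] = [13.0000]
BᵀPA = [-4.5000 13.0000]
K = S⁻¹·BᵀPA = [-0.3462 1.0000]
A−BK = [-0.3077 0.0000; 0.6538 3.0000]
AᵀP(A−BK) = [0.6923 0.0000; 0.0000 12.0000]
P' = Q + AᵀP(A−BK) = [4.9423 -4.0000; -4.0000 16.0000]
tr(P') = 20.9423

-0.3462 1.0000


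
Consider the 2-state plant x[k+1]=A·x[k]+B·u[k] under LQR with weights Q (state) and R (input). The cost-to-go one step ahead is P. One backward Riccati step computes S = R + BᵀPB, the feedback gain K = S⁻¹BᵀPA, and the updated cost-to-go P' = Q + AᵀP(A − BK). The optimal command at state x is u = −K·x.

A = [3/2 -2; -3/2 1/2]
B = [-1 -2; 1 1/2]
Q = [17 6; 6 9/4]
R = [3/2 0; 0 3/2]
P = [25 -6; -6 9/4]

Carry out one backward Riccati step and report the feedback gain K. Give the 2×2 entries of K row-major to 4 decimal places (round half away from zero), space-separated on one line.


-0.5686 0.3600 -0.5400 0.7782

BᵀP = [-31.0000 8.2500; -53.0000 13.1250]
S = R + BᵀPB = [3/2 0; 0 3/2] + [39.2500 66.1250; 66.1250 112.5625] = [40.7500 66.1250; 66.1250 114.0625]
BᵀPA = [-58.8750 66.1250; -99.1875 112.5625]
K = S⁻¹·BᵀPA = [-0.5686 0.3600; -0.5400 0.7782]
A−BK = [-0.1485 -0.0837; -0.6614 -0.2491]
AᵀP(A−BK) = [1.2793 -0.8100; -0.8100 1.1672]
P' = Q + AᵀP(A−BK) = [18.2793 5.1900; 5.1900 3.4172]
tr(P') = 21.6965


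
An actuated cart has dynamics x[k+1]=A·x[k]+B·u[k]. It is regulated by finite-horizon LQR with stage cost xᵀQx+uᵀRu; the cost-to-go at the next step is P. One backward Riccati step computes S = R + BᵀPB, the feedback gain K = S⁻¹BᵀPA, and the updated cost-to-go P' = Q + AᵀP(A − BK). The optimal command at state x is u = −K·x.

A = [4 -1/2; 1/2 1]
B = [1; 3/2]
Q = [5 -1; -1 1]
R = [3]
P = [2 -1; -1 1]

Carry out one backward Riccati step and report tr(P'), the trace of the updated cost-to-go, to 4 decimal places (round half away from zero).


BᵀP = [0.5000 0.5000]
S = R + BᵀPB = [3] + [1.2500] = [4.2500]
BᵀPA = [2.2500 0.2500]
K = S⁻¹·BᵀPA = [0.5294 0.0588]
A−BK = [3.4706 -0.5588; -0.2941 0.9118]
AᵀP(A−BK) = [27.0588 -7.3824; -7.3824 2.4853]
P' = Q + AᵀP(A−BK) = [32.0588 -8.3824; -8.3824 3.4853]
tr(P') = 35.5441

35.5441


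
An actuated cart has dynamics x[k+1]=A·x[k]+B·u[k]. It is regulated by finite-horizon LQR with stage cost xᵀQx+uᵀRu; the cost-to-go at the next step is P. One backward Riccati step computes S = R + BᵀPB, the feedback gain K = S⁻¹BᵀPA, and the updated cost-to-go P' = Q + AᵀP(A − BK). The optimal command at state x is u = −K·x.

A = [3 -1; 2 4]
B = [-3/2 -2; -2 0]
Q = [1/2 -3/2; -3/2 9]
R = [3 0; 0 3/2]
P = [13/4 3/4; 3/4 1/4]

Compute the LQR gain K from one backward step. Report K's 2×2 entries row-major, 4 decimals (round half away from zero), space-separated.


BᵀP = [-6.3750 -1.6250; -6.5000 -1.5000]
S = R + BᵀPB = [3 0; 0 3/2] + [12.8125 12.7500; 12.7500 13.0000] = [15.8125 12.7500; 12.7500 14.5000]
BᵀPA = [-22.3750 -0.1250; -22.5000 0.5000]
K = S⁻¹·BᵀPA = [-0.5630 -0.1227; -1.0567 0.1424]
A−BK = [0.0422 -0.8993; 0.8740 3.7546]
AᵀP(A−BK) = [2.8778 0.2080; 0.2080 1.1635]
P' = Q + AᵀP(A−BK) = [3.3778 -1.2920; -1.2920 10.1635]
tr(P') = 13.5412

-0.5630 -0.1227 -1.0567 0.1424


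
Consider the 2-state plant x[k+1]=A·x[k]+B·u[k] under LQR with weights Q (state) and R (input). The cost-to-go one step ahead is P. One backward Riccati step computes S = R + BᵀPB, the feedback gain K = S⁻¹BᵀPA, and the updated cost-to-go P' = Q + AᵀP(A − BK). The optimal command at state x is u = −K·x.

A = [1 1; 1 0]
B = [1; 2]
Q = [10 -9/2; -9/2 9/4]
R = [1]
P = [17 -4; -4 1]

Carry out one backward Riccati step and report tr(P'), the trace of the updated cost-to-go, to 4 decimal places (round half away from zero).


17.5833

BᵀP = [9.0000 -2.0000]
S = R + BᵀPB = [1] + [5.0000] = [6.0000]
BᵀPA = [7.0000 9.0000]
K = S⁻¹·BᵀPA = [1.1667 1.5000]
A−BK = [-0.1667 -0.5000; -1.3333 -3.0000]
AᵀP(A−BK) = [1.8333 2.5000; 2.5000 3.5000]
P' = Q + AᵀP(A−BK) = [11.8333 -2.0000; -2.0000 5.7500]
tr(P') = 17.5833


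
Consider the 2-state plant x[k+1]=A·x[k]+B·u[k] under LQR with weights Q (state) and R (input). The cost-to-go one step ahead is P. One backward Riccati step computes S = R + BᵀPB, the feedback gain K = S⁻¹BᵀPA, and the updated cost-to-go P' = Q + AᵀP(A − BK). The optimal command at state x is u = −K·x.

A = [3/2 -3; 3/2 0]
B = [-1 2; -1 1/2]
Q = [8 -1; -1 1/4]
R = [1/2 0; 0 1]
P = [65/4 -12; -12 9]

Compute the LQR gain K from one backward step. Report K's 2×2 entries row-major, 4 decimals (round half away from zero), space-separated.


BᵀP = [-4.2500 3.0000; 26.5000 -19.5000]
S = R + BᵀPB = [1/2 0; 0 1] + [1.2500 -7.0000; -7.0000 43.2500] = [1.7500 -7.0000; -7.0000 44.2500]
BᵀPA = [-1.8750 12.7500; 10.5000 -79.5000]
K = S⁻¹·BᵀPA = [-0.3330 0.2703; 0.1846 -1.7538]
A−BK = [0.7978 0.7780; 1.0747 1.1473]
AᵀP(A−BK) = [0.2497 -0.2027; -0.2027 3.3725]
P' = Q + AᵀP(A−BK) = [8.2497 -1.2027; -1.2027 3.6225]
tr(P') = 11.8723

-0.3330 0.2703 0.1846 -1.7538


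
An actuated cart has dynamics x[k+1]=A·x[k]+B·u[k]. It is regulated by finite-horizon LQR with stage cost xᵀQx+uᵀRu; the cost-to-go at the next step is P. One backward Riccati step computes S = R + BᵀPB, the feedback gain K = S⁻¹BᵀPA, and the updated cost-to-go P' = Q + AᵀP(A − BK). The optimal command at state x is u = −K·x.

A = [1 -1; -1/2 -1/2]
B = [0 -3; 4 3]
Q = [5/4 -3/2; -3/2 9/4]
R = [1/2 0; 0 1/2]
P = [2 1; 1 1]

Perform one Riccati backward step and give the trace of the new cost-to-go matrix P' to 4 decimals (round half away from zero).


3.6810

BᵀP = [4.0000 4.0000; -3.0000 0.0000]
S = R + BᵀPB = [1/2 0; 0 1/2] + [16.0000 0.0000; 0.0000 9.0000] = [16.5000 0.0000; 0.0000 9.5000]
BᵀPA = [2.0000 -6.0000; -3.0000 3.0000]
K = S⁻¹·BᵀPA = [0.1212 -0.3636; -0.3158 0.3158]
A−BK = [0.0526 -0.0526; -0.0375 0.0072]
AᵀP(A−BK) = [0.0602 -0.0754; -0.0754 0.1208]
P' = Q + AᵀP(A−BK) = [1.3102 -1.5754; -1.5754 2.3708]
tr(P') = 3.6810


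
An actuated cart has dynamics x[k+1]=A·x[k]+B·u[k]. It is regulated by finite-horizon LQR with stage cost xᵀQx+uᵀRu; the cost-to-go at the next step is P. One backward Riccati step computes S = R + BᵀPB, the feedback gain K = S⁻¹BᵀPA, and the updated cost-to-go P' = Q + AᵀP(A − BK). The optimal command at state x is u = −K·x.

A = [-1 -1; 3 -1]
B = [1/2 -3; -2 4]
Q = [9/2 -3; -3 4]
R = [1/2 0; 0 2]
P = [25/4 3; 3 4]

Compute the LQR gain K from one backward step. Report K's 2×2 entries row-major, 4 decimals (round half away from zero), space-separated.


BᵀP = [-2.8750 -6.5000; -6.7500 7.0000]
S = R + BᵀPB = [1/2 0; 0 2] + [11.5625 -17.3750; -17.3750 48.2500] = [12.0625 -17.3750; -17.3750 50.2500]
BᵀPA = [-16.6250 9.3750; 27.7500 -0.2500]
K = S⁻¹·BᵀPA = [-1.1611 1.5341; 0.1508 0.5255]
A−BK = [0.0329 -0.1906; 0.0748 -0.0337]
AᵀP(A−BK) = [0.7634 -0.8274; -0.8274 1.9992]
P' = Q + AᵀP(A−BK) = [5.2634 -3.8274; -3.8274 5.9992]
tr(P') = 11.2625

-1.1611 1.5341 0.1508 0.5255


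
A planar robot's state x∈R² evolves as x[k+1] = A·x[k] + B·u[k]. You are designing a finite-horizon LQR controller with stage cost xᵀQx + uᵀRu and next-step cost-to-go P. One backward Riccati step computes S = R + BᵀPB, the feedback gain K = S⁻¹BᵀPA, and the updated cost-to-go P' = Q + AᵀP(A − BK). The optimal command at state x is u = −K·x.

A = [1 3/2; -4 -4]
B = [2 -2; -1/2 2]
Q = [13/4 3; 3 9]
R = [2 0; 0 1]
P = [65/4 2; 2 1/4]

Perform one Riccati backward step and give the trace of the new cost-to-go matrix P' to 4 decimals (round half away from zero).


BᵀP = [31.5000 3.8750; -28.5000 -3.5000]
S = R + BᵀPB = [2 0; 0 1] + [61.0625 -55.2500; -55.2500 50.0000] = [63.0625 -55.2500; -55.2500 51.0000]
BᵀPA = [16.0000 31.7500; -14.5000 -28.7500]
K = S⁻¹·BᵀPA = [0.0909 0.1883; -0.1858 -0.3597]
A−BK = [0.4465 0.4039; -3.5829 -3.1864]
AᵀP(A−BK) = [0.1009 0.1461; 0.1461 0.2416]
P' = Q + AᵀP(A−BK) = [3.3509 3.1461; 3.1461 9.2416]
tr(P') = 12.5926

12.5926


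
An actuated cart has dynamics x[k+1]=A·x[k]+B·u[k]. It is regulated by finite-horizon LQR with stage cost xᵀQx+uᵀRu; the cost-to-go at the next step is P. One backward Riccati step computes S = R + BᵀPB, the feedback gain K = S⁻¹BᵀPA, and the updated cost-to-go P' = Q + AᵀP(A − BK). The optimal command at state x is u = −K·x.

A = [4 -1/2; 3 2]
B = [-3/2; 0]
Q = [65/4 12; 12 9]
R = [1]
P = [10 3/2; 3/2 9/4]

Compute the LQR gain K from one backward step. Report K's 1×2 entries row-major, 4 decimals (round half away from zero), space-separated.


BᵀP = [-15.0000 -2.2500]
S = R + BᵀPB = [1] + [22.5000] = [23.5000]
BᵀPA = [-66.7500 3.0000]
K = S⁻¹·BᵀPA = [-2.8404 0.1277]
A−BK = [-0.2606 -0.3085; 3.0000 2.0000]
AᵀP(A−BK) = [26.6516 11.7713; 11.7713 8.1170]
P' = Q + AᵀP(A−BK) = [42.9016 23.7713; 23.7713 17.1170]
tr(P') = 60.0186

-2.8404 0.1277


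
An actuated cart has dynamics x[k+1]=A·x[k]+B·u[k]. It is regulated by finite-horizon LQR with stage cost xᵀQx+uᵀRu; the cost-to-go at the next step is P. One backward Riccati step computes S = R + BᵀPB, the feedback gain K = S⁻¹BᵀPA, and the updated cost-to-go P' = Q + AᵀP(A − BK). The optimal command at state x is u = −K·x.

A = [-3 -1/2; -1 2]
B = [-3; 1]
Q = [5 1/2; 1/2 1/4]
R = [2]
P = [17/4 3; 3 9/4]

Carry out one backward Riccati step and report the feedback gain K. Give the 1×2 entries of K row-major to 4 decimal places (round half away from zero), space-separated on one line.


BᵀP = [-9.7500 -6.7500]
S = R + BᵀPB = [2] + [22.5000] = [24.5000]
BᵀPA = [36.0000 -8.6250]
K = S⁻¹·BᵀPA = [1.4694 -0.3520]
A−BK = [1.4082 -1.5561; -2.4694 2.3520]
AᵀP(A−BK) = [5.6020 -1.9515; -1.9515 1.0261]
P' = Q + AᵀP(A−BK) = [10.6020 -1.4515; -1.4515 1.2761]
tr(P') = 11.8782

1.4694 -0.3520
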